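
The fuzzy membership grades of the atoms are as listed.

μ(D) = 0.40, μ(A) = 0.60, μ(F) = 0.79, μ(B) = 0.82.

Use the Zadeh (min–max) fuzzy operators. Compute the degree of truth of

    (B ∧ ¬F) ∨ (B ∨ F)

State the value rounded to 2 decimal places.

0.82

¬F = 1 − 0.79 = 0.21
B ∧ ¬F = min(a, b) on (0.82, 0.21) = 0.21
B ∨ F = max(a, b) on (0.82, 0.79) = 0.82
(B ∧ ¬F) ∨ (B ∨ F) = max(a, b) on (0.21, 0.82) = 0.82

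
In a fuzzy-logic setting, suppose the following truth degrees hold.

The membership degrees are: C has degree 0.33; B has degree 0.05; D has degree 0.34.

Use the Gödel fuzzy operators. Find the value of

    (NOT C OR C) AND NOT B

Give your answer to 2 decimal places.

NOT C = 1 − 0.33 = 0.67
NOT C OR C = max(a, b) on (0.67, 0.33) = 0.67
NOT B = 1 − 0.05 = 0.95
(NOT C OR C) AND NOT B = min(a, b) on (0.67, 0.95) = 0.67

0.67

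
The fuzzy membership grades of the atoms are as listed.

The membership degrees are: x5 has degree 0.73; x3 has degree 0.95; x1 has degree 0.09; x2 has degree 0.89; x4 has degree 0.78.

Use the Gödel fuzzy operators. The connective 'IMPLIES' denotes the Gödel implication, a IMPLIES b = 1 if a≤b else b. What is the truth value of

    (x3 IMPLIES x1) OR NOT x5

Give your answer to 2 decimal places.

0.27

x3 IMPLIES x1  [Gödel: 1 if a≤b else b] with a=0.95, b=0.09 → 0.09
NOT x5 = 1 − 0.73 = 0.27
(x3 IMPLIES x1) OR NOT x5 = max(a, b) on (0.09, 0.27) = 0.27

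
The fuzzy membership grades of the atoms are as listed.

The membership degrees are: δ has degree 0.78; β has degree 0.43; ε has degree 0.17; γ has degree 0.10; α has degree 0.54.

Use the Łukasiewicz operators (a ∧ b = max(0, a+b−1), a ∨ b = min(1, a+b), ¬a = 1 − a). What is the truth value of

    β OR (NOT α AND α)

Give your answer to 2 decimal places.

NOT α = 1 − 0.54 = 0.46
NOT α AND α = max(0, a+b−1) on (0.46, 0.54) = 0.00
β OR (NOT α AND α) = min(1, a+b) on (0.43, 0.00) = 0.43

0.43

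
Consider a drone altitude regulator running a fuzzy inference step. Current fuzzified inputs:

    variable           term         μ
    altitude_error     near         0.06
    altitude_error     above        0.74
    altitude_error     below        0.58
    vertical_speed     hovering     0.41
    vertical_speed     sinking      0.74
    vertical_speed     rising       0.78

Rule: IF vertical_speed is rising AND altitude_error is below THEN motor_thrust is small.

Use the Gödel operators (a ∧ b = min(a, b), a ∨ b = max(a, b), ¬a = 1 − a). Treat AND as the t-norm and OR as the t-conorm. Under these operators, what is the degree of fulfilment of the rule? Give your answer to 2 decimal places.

firing strength: rising=0.78, below=0.58; AND[min(a, b)] → w = 0.58

0.58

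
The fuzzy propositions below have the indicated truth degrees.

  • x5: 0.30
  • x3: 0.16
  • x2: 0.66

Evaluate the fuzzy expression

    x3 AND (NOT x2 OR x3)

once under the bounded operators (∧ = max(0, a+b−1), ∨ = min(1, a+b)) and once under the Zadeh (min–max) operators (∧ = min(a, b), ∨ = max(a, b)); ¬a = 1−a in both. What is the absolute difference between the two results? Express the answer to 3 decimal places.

0.160

Under bounded:
  NOT x2 = 1 − 0.66 = 0.34
  NOT x2 OR x3 = min(1, a+b) on (0.34, 0.16) = 0.50
  x3 AND (NOT x2 OR x3) = max(0, a+b−1) on (0.16, 0.50) = 0.00
  → value = 0.0000
Under Zadeh (min–max):
  NOT x2 = 1 − 0.66 = 0.34
  NOT x2 OR x3 = max(a, b) on (0.34, 0.16) = 0.34
  x3 AND (NOT x2 OR x3) = min(a, b) on (0.16, 0.34) = 0.16
  → value = 0.1600
|0.0000 − 0.1600| = 0.160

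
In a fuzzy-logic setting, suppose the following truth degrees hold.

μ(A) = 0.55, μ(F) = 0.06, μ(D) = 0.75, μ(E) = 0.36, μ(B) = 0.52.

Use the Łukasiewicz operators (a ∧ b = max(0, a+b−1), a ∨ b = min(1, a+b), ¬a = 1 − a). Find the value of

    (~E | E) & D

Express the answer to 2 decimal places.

0.75

~E = 1 − 0.36 = 0.64
~E | E = min(1, a+b) on (0.64, 0.36) = 1.00
(~E | E) & D = max(0, a+b−1) on (1.00, 0.75) = 0.75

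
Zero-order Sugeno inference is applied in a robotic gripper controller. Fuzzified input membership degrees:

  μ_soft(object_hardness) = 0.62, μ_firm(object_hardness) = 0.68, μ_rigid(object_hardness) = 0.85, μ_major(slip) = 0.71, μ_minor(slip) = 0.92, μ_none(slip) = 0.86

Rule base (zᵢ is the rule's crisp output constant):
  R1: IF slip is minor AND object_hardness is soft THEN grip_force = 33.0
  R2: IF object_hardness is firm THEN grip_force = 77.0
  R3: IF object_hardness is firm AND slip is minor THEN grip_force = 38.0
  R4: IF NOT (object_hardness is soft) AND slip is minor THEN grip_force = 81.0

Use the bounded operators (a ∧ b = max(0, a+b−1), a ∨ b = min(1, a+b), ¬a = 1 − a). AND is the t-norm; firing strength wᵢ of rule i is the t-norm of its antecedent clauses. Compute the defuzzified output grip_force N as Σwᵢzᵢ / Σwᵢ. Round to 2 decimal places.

R1 (z=33.0): minor=0.92, soft=0.62; AND[max(0, a+b−1)] → w = 0.54
R2 (z=77.0): firm=0.68 → w = 0.68
R3 (z=38.0): firm=0.68, minor=0.92; AND[max(0, a+b−1)] → w = 0.60
R4 (z=81.0): ¬soft=1−0.62=0.38, minor=0.92; AND[max(0, a+b−1)] → w = 0.30
Weighted average = (0.54·33.0 + 0.68·77.0 + 0.60·38.0 + 0.30·81.0) / (0.54 + 0.68 + 0.60 + 0.30)
  = 117.2800 / 2.1200 = 55.32

55.32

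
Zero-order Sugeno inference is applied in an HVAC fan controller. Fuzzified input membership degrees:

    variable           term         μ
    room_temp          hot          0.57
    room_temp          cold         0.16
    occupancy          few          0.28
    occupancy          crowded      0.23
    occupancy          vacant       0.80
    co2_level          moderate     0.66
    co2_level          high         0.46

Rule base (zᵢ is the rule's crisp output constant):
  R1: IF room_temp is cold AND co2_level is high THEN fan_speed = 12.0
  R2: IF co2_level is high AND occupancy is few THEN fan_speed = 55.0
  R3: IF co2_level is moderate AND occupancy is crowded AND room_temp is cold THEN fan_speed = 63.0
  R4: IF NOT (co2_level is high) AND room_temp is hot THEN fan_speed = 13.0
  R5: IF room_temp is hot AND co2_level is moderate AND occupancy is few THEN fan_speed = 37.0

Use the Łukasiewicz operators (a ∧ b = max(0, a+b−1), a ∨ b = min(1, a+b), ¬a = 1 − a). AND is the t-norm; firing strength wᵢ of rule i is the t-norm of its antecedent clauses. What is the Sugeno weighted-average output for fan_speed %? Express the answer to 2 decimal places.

13.00

R1 (z=12.0): cold=0.16, high=0.46; AND[max(0, a+b−1)] → w = 0.00
R2 (z=55.0): high=0.46, few=0.28; AND[max(0, a+b−1)] → w = 0.00
R3 (z=63.0): moderate=0.66, crowded=0.23, cold=0.16; AND[max(0, a+b−1)] → w = 0.00
R4 (z=13.0): ¬high=1−0.46=0.54, hot=0.57; AND[max(0, a+b−1)] → w = 0.11
R5 (z=37.0): hot=0.57, moderate=0.66, few=0.28; AND[max(0, a+b−1)] → w = 0.00
Weighted average = (0.00·12.0 + 0.00·55.0 + 0.00·63.0 + 0.11·13.0 + 0.00·37.0) / (0.00 + 0.00 + 0.00 + 0.11 + 0.00)
  = 1.4300 / 0.1100 = 13.00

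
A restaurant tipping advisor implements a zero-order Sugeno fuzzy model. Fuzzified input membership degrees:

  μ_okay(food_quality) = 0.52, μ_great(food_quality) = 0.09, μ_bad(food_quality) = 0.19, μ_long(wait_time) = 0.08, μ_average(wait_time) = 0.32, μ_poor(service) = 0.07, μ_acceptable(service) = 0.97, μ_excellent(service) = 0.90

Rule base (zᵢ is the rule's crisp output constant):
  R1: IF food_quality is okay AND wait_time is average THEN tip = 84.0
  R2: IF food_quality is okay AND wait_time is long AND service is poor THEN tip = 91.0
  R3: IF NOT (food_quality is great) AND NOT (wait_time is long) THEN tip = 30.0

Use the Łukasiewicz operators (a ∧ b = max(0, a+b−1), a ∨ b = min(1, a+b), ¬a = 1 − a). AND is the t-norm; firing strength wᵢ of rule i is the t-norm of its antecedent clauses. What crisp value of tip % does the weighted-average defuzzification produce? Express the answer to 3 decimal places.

R1 (z=84.0): okay=0.52, average=0.32; AND[max(0, a+b−1)] → w = 0.00
R2 (z=91.0): okay=0.52, long=0.08, poor=0.07; AND[max(0, a+b−1)] → w = 0.00
R3 (z=30.0): ¬great=1−0.09=0.91, ¬long=1−0.08=0.92; AND[max(0, a+b−1)] → w = 0.83
Weighted average = (0.00·84.0 + 0.00·91.0 + 0.83·30.0) / (0.00 + 0.00 + 0.83)
  = 24.9000 / 0.8300 = 30.000

30.000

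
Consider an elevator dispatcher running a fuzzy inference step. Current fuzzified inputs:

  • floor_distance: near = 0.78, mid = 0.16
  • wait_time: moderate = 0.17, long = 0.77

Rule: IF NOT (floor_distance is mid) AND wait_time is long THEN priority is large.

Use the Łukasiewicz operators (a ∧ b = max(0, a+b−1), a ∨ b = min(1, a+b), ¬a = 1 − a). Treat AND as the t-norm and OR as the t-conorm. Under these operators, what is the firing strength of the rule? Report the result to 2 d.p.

0.61

firing strength: ¬mid=1−0.16=0.84, long=0.77; AND[max(0, a+b−1)] → w = 0.61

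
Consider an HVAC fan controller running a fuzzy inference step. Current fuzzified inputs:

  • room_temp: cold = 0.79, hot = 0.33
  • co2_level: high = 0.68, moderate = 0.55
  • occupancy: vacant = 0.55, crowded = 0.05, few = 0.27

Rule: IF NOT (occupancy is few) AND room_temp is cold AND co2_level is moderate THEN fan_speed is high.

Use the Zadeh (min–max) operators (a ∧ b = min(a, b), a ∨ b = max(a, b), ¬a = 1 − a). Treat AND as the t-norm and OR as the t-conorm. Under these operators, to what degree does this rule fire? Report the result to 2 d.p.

0.55

firing strength: ¬few=1−0.27=0.73, cold=0.79, moderate=0.55; AND[min(a, b)] → w = 0.55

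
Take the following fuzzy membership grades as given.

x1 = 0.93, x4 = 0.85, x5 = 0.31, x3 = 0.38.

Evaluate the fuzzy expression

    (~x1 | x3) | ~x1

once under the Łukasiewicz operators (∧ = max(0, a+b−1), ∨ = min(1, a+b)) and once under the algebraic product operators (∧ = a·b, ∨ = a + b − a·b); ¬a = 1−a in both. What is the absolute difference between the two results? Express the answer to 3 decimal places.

Under Łukasiewicz:
  ~x1 = 1 − 0.93 = 0.07
  ~x1 | x3 = min(1, a+b) on (0.07, 0.38) = 0.45
  ~x1 = 1 − 0.93 = 0.07
  (~x1 | x3) | ~x1 = min(1, a+b) on (0.45, 0.07) = 0.52
  → value = 0.5200
Under algebraic product:
  ~x1 = 1 − 0.9300 = 0.0700
  ~x1 | x3 = a + b − a·b on (0.0700, 0.3800) = 0.4234
  ~x1 = 1 − 0.9300 = 0.0700
  (~x1 | x3) | ~x1 = a + b − a·b on (0.4234, 0.0700) = 0.4638
  → value = 0.4638
|0.5200 − 0.4638| = 0.056

0.056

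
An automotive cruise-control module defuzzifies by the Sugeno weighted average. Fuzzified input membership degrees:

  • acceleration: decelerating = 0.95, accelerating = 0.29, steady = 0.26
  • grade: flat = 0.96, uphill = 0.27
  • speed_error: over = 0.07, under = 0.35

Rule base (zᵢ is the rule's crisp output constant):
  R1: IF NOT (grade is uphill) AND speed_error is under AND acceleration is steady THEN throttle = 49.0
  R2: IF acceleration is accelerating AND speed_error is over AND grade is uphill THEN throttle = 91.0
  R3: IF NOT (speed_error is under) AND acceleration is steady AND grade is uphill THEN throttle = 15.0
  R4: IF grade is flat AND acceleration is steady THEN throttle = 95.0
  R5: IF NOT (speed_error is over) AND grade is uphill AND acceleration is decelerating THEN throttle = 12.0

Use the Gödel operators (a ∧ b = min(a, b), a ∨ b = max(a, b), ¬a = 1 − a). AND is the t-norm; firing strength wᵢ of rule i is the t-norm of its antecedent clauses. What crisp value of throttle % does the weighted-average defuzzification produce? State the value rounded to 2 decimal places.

R1 (z=49.0): ¬uphill=1−0.27=0.73, under=0.35, steady=0.26; AND[min(a, b)] → w = 0.26
R2 (z=91.0): accelerating=0.29, over=0.07, uphill=0.27; AND[min(a, b)] → w = 0.07
R3 (z=15.0): ¬under=1−0.35=0.65, steady=0.26, uphill=0.27; AND[min(a, b)] → w = 0.26
R4 (z=95.0): flat=0.96, steady=0.26; AND[min(a, b)] → w = 0.26
R5 (z=12.0): ¬over=1−0.07=0.93, uphill=0.27, decelerating=0.95; AND[min(a, b)] → w = 0.27
Weighted average = (0.26·49.0 + 0.07·91.0 + 0.26·15.0 + 0.26·95.0 + 0.27·12.0) / (0.26 + 0.07 + 0.26 + 0.26 + 0.27)
  = 50.9500 / 1.1200 = 45.49

45.49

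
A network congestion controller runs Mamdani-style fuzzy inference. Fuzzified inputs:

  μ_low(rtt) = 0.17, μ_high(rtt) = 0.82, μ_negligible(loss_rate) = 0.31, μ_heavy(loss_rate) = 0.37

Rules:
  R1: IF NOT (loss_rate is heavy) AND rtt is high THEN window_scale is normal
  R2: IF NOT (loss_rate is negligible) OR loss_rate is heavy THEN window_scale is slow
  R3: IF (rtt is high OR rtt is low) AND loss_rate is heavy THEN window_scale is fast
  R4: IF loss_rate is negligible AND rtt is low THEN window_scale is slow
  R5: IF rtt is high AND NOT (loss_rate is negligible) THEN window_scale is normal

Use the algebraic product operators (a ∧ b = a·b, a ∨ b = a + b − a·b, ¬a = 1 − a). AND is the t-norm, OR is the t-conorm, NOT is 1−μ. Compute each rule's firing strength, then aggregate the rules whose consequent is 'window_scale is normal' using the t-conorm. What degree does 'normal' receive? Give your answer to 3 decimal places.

0.790

R1: ¬heavy=1−0.37=0.63, high=0.82; AND[a·b] → w = 0.5166
R2: ¬negligible=1−0.31=0.69, heavy=0.37; OR[a + b − a·b] → w = 0.8047
R3: (high=0.82 OR low=0.17) = 0.8506; AND[a·b] with heavy=0.37 → w = 0.3147
R4: negligible=0.31, low=0.17; AND[a·b] → w = 0.0527
R5: high=0.82, ¬negligible=1−0.31=0.69; AND[a·b] → w = 0.5658
Rules with consequent 'normal': {R1, R5} → strengths 0.5166, 0.5658
Aggregate via t-conorm [a + b − a·b]: 0.7901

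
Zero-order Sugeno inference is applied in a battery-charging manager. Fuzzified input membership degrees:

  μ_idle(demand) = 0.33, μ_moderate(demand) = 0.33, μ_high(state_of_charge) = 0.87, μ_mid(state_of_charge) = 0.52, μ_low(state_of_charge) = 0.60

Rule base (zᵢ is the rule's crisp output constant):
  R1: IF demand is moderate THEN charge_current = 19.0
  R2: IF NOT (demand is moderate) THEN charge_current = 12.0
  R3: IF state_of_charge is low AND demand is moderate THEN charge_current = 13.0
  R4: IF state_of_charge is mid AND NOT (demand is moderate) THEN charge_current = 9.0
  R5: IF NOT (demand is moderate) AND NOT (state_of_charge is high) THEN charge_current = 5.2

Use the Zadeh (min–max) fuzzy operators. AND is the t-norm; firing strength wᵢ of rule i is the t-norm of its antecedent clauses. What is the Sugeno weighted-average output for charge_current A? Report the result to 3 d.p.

R1 (z=19.0): moderate=0.33 → w = 0.33
R2 (z=12.0): ¬moderate=1−0.33=0.67 → w = 0.67
R3 (z=13.0): low=0.60, moderate=0.33; AND[min(a, b)] → w = 0.33
R4 (z=9.0): mid=0.52, ¬moderate=1−0.33=0.67; AND[min(a, b)] → w = 0.52
R5 (z=5.2): ¬moderate=1−0.33=0.67, ¬high=1−0.87=0.13; AND[min(a, b)] → w = 0.13
Weighted average = (0.33·19.0 + 0.67·12.0 + 0.33·13.0 + 0.52·9.0 + 0.13·5.2) / (0.33 + 0.67 + 0.33 + 0.52 + 0.13)
  = 23.9560 / 1.9800 = 12.099

12.099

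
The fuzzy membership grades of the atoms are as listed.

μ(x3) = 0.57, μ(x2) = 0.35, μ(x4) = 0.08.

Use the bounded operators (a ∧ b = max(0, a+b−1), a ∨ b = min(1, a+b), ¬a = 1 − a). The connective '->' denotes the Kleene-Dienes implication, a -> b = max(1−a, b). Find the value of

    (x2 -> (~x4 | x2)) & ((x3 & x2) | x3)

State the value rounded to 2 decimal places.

~x4 = 1 − 0.08 = 0.92
~x4 | x2 = min(1, a+b) on (0.92, 0.35) = 1.00
x2 -> (~x4 | x2)  [Kleene-Dienes: max(1−a, b)] with a=0.35, b=1.00 → 1.00
x3 & x2 = max(0, a+b−1) on (0.57, 0.35) = 0.00
(x3 & x2) | x3 = min(1, a+b) on (0.00, 0.57) = 0.57
(x2 -> (~x4 | x2)) & ((x3 & x2) | x3) = max(0, a+b−1) on (1.00, 0.57) = 0.57

0.57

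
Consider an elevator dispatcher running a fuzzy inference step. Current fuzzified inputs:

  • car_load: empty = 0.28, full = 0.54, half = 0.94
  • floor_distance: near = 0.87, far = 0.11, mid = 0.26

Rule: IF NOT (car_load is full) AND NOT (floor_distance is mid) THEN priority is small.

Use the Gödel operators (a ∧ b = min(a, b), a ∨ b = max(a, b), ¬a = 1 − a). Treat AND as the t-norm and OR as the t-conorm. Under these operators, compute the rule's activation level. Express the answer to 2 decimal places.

0.46

firing strength: ¬full=1−0.54=0.46, ¬mid=1−0.26=0.74; AND[min(a, b)] → w = 0.46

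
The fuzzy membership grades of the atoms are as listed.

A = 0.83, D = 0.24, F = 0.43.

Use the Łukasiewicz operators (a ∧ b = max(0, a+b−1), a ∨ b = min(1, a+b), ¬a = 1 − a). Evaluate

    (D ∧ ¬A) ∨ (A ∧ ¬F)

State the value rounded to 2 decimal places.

¬A = 1 − 0.83 = 0.17
D ∧ ¬A = max(0, a+b−1) on (0.24, 0.17) = 0.00
¬F = 1 − 0.43 = 0.57
A ∧ ¬F = max(0, a+b−1) on (0.83, 0.57) = 0.40
(D ∧ ¬A) ∨ (A ∧ ¬F) = min(1, a+b) on (0.00, 0.40) = 0.40

0.40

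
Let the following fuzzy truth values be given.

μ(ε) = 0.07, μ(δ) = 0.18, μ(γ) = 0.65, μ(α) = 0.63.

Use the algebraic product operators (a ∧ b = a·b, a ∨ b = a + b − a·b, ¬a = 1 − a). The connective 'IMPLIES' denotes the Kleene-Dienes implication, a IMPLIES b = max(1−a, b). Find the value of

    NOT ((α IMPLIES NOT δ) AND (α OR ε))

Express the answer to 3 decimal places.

NOT δ = 1 − 0.1800 = 0.8200
α IMPLIES NOT δ  [Kleene-Dienes: max(1−a, b)] with a=0.6300, b=0.8200 → 0.8200
α OR ε = a + b − a·b on (0.6300, 0.0700) = 0.6559
(α IMPLIES NOT δ) AND (α OR ε) = a·b on (0.8200, 0.6559) = 0.5378
NOT ((α IMPLIES NOT δ) AND (α OR ε)) = 1 − 0.5378 = 0.4622

0.462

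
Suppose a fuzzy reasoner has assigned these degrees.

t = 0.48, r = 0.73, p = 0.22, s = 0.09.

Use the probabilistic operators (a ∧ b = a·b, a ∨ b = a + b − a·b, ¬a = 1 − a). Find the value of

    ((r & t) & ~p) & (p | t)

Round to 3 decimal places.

0.162

r & t = a·b on (0.7300, 0.4800) = 0.3504
~p = 1 − 0.2200 = 0.7800
(r & t) & ~p = a·b on (0.3504, 0.7800) = 0.2733
p | t = a + b − a·b on (0.2200, 0.4800) = 0.5944
((r & t) & ~p) & (p | t) = a·b on (0.2733, 0.5944) = 0.1625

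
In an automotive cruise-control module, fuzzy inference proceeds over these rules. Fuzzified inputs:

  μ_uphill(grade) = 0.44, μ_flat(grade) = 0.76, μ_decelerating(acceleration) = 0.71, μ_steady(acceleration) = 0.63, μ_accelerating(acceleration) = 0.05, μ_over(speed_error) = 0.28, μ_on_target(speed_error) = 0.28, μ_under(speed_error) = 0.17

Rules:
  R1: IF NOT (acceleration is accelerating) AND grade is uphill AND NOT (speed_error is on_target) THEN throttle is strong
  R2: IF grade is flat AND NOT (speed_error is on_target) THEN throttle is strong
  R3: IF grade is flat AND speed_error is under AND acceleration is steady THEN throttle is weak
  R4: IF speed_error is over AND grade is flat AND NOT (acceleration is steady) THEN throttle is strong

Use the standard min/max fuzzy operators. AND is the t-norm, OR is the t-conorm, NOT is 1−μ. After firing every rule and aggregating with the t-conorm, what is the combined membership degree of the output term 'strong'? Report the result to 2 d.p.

0.72

R1: ¬accelerating=1−0.05=0.95, uphill=0.44, ¬on_target=1−0.28=0.72; AND[min(a, b)] → w = 0.44
R2: flat=0.76, ¬on_target=1−0.28=0.72; AND[min(a, b)] → w = 0.72
R3: flat=0.76, under=0.17, steady=0.63; AND[min(a, b)] → w = 0.17
R4: over=0.28, flat=0.76, ¬steady=1−0.63=0.37; AND[min(a, b)] → w = 0.28
Rules with consequent 'strong': {R1, R2, R4} → strengths 0.44, 0.72, 0.28
Aggregate via t-conorm [max(a, b)]: 0.72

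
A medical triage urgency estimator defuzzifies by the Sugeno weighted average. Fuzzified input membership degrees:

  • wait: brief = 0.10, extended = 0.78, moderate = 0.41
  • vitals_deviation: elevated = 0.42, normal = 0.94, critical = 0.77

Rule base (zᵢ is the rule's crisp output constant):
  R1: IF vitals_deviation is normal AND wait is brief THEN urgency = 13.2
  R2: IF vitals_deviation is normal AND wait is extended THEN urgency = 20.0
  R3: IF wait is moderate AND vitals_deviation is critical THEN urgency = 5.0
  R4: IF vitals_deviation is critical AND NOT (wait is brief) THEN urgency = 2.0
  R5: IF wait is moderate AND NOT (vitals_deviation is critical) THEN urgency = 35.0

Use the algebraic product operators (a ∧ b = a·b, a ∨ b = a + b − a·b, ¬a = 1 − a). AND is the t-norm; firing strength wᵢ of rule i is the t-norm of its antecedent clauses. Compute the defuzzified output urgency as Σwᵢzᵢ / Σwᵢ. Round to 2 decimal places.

R1 (z=13.2): normal=0.94, brief=0.10; AND[a·b] → w = 0.0940
R2 (z=20.0): normal=0.94, extended=0.78; AND[a·b] → w = 0.7332
R3 (z=5.0): moderate=0.41, critical=0.77; AND[a·b] → w = 0.3157
R4 (z=2.0): critical=0.77, ¬brief=1−0.10=0.90; AND[a·b] → w = 0.6930
R5 (z=35.0): moderate=0.41, ¬critical=1−0.77=0.23; AND[a·b] → w = 0.0943
Weighted average = (0.0940·13.2 + 0.7332·20.0 + 0.3157·5.0 + 0.6930·2.0 + 0.0943·35.0) / (0.0940 + 0.7332 + 0.3157 + 0.6930 + 0.0943)
  = 22.1698 / 1.9302 = 11.49

11.49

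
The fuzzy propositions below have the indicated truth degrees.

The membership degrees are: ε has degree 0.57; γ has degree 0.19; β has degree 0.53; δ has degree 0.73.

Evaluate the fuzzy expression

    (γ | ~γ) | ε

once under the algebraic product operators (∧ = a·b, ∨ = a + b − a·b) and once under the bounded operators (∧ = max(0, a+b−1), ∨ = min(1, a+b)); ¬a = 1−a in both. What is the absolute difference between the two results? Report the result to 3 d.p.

Under algebraic product:
  ~γ = 1 − 0.1900 = 0.8100
  γ | ~γ = a + b − a·b on (0.1900, 0.8100) = 0.8461
  (γ | ~γ) | ε = a + b − a·b on (0.8461, 0.5700) = 0.9338
  → value = 0.9338
Under bounded:
  ~γ = 1 − 0.19 = 0.81
  γ | ~γ = min(1, a+b) on (0.19, 0.81) = 1.00
  (γ | ~γ) | ε = min(1, a+b) on (1.00, 0.57) = 1.00
  → value = 1.0000
|0.9338 − 1.0000| = 0.066

0.066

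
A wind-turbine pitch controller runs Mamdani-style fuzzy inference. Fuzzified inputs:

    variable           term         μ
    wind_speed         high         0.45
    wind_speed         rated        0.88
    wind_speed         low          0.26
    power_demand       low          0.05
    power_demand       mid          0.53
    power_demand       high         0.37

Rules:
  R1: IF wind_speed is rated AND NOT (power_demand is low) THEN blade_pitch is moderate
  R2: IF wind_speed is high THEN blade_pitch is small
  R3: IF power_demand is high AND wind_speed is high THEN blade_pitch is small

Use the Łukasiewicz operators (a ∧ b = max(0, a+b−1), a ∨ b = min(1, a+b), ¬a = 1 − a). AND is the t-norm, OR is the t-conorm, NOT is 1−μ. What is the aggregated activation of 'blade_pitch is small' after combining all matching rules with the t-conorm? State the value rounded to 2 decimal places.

0.45

R1: rated=0.88, ¬low=1−0.05=0.95; AND[max(0, a+b−1)] → w = 0.83
R2: high=0.45 → w = 0.45
R3: high=0.37, high=0.45; AND[max(0, a+b−1)] → w = 0.00
Rules with consequent 'small': {R2, R3} → strengths 0.45, 0.00
Aggregate via t-conorm [min(1, a+b)]: 0.45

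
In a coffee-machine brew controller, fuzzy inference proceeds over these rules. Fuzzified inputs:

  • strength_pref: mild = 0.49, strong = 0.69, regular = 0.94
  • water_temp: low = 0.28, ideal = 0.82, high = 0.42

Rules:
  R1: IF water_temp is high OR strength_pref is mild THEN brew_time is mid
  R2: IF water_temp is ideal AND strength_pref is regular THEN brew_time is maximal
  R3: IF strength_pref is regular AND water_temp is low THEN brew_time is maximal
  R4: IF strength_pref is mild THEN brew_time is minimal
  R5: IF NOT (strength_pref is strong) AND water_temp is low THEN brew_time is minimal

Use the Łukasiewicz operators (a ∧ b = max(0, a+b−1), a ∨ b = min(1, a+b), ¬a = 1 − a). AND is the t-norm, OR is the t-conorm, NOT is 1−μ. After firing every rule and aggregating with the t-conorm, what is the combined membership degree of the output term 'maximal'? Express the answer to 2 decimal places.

0.98

R1: high=0.42, mild=0.49; OR[min(1, a+b)] → w = 0.91
R2: ideal=0.82, regular=0.94; AND[max(0, a+b−1)] → w = 0.76
R3: regular=0.94, low=0.28; AND[max(0, a+b−1)] → w = 0.22
R4: mild=0.49 → w = 0.49
R5: ¬strong=1−0.69=0.31, low=0.28; AND[max(0, a+b−1)] → w = 0.00
Rules with consequent 'maximal': {R2, R3} → strengths 0.76, 0.22
Aggregate via t-conorm [min(1, a+b)]: 0.98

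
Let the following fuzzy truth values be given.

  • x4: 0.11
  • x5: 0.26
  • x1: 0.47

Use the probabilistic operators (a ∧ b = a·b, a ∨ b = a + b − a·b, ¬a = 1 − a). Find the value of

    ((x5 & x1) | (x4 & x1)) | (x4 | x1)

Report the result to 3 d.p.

x5 & x1 = a·b on (0.2600, 0.4700) = 0.1222
x4 & x1 = a·b on (0.1100, 0.4700) = 0.0517
(x5 & x1) | (x4 & x1) = a + b − a·b on (0.1222, 0.0517) = 0.1676
x4 | x1 = a + b − a·b on (0.1100, 0.4700) = 0.5283
((x5 & x1) | (x4 & x1)) | (x4 | x1) = a + b − a·b on (0.1676, 0.5283) = 0.6073

0.607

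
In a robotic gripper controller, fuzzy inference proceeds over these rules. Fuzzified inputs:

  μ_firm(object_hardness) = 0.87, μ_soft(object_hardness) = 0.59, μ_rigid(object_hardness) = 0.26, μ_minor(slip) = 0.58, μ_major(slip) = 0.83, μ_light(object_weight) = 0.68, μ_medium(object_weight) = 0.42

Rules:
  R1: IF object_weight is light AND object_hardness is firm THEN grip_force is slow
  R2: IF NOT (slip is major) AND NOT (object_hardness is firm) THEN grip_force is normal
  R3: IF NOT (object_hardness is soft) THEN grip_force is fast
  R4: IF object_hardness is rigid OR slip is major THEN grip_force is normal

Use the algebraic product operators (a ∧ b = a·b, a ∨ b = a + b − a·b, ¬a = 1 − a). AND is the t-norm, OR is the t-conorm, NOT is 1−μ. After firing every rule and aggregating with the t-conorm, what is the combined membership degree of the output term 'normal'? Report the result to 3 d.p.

R1: light=0.68, firm=0.87; AND[a·b] → w = 0.5916
R2: ¬major=1−0.83=0.17, ¬firm=1−0.87=0.13; AND[a·b] → w = 0.0221
R3: ¬soft=1−0.59=0.41 → w = 0.4100
R4: rigid=0.26, major=0.83; OR[a + b − a·b] → w = 0.8742
Rules with consequent 'normal': {R2, R4} → strengths 0.0221, 0.8742
Aggregate via t-conorm [a + b − a·b]: 0.8770

0.877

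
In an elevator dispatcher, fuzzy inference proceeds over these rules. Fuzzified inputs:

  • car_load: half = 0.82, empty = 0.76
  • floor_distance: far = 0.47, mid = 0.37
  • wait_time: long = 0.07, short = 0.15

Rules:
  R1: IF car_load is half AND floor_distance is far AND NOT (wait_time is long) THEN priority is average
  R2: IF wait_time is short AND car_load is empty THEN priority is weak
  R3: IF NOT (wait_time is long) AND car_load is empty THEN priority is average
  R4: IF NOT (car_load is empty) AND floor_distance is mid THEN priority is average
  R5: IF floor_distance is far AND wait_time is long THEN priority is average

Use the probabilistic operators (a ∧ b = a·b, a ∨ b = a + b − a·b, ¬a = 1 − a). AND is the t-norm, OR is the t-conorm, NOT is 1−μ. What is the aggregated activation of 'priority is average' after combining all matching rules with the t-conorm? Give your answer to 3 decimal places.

R1: half=0.82, far=0.47, ¬long=1−0.07=0.93; AND[a·b] → w = 0.3584
R2: short=0.15, empty=0.76; AND[a·b] → w = 0.1140
R3: ¬long=1−0.07=0.93, empty=0.76; AND[a·b] → w = 0.7068
R4: ¬empty=1−0.76=0.24, mid=0.37; AND[a·b] → w = 0.0888
R5: far=0.47, long=0.07; AND[a·b] → w = 0.0329
Rules with consequent 'average': {R1, R3, R4, R5} → strengths 0.3584, 0.7068, 0.0888, 0.0329
Aggregate via t-conorm [a + b − a·b]: 0.8342

0.834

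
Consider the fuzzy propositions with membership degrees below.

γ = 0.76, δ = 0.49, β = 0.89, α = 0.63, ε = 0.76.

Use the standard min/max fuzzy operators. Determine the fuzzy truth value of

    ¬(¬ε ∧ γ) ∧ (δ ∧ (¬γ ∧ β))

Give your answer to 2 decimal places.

0.24

¬ε = 1 − 0.76 = 0.24
¬ε ∧ γ = min(a, b) on (0.24, 0.76) = 0.24
¬(¬ε ∧ γ) = 1 − 0.24 = 0.76
¬γ = 1 − 0.76 = 0.24
¬γ ∧ β = min(a, b) on (0.24, 0.89) = 0.24
δ ∧ (¬γ ∧ β) = min(a, b) on (0.49, 0.24) = 0.24
¬(¬ε ∧ γ) ∧ (δ ∧ (¬γ ∧ β)) = min(a, b) on (0.76, 0.24) = 0.24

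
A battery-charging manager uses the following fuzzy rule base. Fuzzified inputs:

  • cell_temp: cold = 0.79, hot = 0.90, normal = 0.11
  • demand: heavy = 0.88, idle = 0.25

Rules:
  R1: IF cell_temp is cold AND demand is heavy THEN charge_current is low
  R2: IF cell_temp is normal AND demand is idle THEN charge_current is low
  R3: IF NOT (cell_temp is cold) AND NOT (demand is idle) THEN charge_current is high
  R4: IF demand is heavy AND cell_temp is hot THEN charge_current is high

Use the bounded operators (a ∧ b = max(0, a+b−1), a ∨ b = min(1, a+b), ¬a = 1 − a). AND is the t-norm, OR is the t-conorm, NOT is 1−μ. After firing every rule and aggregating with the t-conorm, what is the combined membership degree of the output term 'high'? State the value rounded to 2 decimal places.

0.78

R1: cold=0.79, heavy=0.88; AND[max(0, a+b−1)] → w = 0.67
R2: normal=0.11, idle=0.25; AND[max(0, a+b−1)] → w = 0.00
R3: ¬cold=1−0.79=0.21, ¬idle=1−0.25=0.75; AND[max(0, a+b−1)] → w = 0.00
R4: heavy=0.88, hot=0.90; AND[max(0, a+b−1)] → w = 0.78
Rules with consequent 'high': {R3, R4} → strengths 0.00, 0.78
Aggregate via t-conorm [min(1, a+b)]: 0.78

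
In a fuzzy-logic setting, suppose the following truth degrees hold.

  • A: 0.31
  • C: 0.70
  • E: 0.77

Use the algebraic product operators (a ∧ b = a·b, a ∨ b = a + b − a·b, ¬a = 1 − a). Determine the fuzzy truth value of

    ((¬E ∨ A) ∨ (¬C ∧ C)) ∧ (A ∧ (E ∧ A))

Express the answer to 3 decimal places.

0.043

¬E = 1 − 0.7700 = 0.2300
¬E ∨ A = a + b − a·b on (0.2300, 0.3100) = 0.4687
¬C = 1 − 0.7000 = 0.3000
¬C ∧ C = a·b on (0.3000, 0.7000) = 0.2100
(¬E ∨ A) ∨ (¬C ∧ C) = a + b − a·b on (0.4687, 0.2100) = 0.5803
E ∧ A = a·b on (0.7700, 0.3100) = 0.2387
A ∧ (E ∧ A) = a·b on (0.3100, 0.2387) = 0.0740
((¬E ∨ A) ∨ (¬C ∧ C)) ∧ (A ∧ (E ∧ A)) = a·b on (0.5803, 0.0740) = 0.0429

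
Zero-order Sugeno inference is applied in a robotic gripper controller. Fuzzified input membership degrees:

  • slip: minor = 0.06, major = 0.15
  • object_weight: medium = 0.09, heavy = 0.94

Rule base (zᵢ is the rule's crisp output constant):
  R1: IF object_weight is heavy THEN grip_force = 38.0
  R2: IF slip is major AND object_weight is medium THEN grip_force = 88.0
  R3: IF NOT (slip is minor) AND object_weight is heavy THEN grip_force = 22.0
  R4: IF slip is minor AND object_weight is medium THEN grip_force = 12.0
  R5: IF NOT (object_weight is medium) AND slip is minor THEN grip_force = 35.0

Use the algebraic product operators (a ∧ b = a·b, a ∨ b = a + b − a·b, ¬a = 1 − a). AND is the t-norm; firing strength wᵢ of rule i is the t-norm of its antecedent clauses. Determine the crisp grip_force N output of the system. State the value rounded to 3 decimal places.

30.743

R1 (z=38.0): heavy=0.94 → w = 0.9400
R2 (z=88.0): major=0.15, medium=0.09; AND[a·b] → w = 0.0135
R3 (z=22.0): ¬minor=1−0.06=0.94, heavy=0.94; AND[a·b] → w = 0.8836
R4 (z=12.0): minor=0.06, medium=0.09; AND[a·b] → w = 0.0054
R5 (z=35.0): ¬medium=1−0.09=0.91, minor=0.06; AND[a·b] → w = 0.0546
Weighted average = (0.9400·38.0 + 0.0135·88.0 + 0.8836·22.0 + 0.0054·12.0 + 0.0546·35.0) / (0.9400 + 0.0135 + 0.8836 + 0.0054 + 0.0546)
  = 58.3230 / 1.8971 = 30.743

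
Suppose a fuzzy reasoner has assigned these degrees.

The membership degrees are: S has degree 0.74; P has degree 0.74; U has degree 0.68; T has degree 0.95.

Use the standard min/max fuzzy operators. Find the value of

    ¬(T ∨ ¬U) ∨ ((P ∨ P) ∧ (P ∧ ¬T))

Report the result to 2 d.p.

¬U = 1 − 0.68 = 0.32
T ∨ ¬U = max(a, b) on (0.95, 0.32) = 0.95
¬(T ∨ ¬U) = 1 − 0.95 = 0.05
P ∨ P = max(a, b) on (0.74, 0.74) = 0.74
¬T = 1 − 0.95 = 0.05
P ∧ ¬T = min(a, b) on (0.74, 0.05) = 0.05
(P ∨ P) ∧ (P ∧ ¬T) = min(a, b) on (0.74, 0.05) = 0.05
¬(T ∨ ¬U) ∨ ((P ∨ P) ∧ (P ∧ ¬T)) = max(a, b) on (0.05, 0.05) = 0.05

0.05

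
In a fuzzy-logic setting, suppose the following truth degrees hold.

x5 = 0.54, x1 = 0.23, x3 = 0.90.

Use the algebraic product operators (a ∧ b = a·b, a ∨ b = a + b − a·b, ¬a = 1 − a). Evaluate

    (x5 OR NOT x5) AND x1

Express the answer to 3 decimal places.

0.173

NOT x5 = 1 − 0.5400 = 0.4600
x5 OR NOT x5 = a + b − a·b on (0.5400, 0.4600) = 0.7516
(x5 OR NOT x5) AND x1 = a·b on (0.7516, 0.2300) = 0.1729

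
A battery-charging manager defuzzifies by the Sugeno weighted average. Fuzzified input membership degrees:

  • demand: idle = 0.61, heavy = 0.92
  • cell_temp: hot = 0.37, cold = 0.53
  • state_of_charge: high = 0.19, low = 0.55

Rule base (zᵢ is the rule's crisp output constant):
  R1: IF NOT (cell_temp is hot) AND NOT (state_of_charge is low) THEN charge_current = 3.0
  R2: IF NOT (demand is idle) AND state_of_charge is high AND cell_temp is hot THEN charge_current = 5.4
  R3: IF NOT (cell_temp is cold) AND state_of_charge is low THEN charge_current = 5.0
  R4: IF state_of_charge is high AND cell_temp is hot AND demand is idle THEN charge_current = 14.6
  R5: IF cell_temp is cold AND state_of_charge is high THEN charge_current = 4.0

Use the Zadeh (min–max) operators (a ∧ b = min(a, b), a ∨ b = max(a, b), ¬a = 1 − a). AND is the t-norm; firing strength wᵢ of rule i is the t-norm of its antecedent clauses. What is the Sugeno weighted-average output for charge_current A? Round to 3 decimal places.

5.544

R1 (z=3.0): ¬hot=1−0.37=0.63, ¬low=1−0.55=0.45; AND[min(a, b)] → w = 0.45
R2 (z=5.4): ¬idle=1−0.61=0.39, high=0.19, hot=0.37; AND[min(a, b)] → w = 0.19
R3 (z=5.0): ¬cold=1−0.53=0.47, low=0.55; AND[min(a, b)] → w = 0.47
R4 (z=14.6): high=0.19, hot=0.37, idle=0.61; AND[min(a, b)] → w = 0.19
R5 (z=4.0): cold=0.53, high=0.19; AND[min(a, b)] → w = 0.19
Weighted average = (0.45·3.0 + 0.19·5.4 + 0.47·5.0 + 0.19·14.6 + 0.19·4.0) / (0.45 + 0.19 + 0.47 + 0.19 + 0.19)
  = 8.2600 / 1.4900 = 5.544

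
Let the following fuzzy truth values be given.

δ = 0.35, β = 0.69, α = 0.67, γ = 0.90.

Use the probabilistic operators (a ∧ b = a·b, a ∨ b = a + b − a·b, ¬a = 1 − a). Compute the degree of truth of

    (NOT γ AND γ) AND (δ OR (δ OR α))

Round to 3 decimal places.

NOT γ = 1 − 0.9000 = 0.1000
NOT γ AND γ = a·b on (0.1000, 0.9000) = 0.0900
δ OR α = a + b − a·b on (0.3500, 0.6700) = 0.7855
δ OR (δ OR α) = a + b − a·b on (0.3500, 0.7855) = 0.8606
(NOT γ AND γ) AND (δ OR (δ OR α)) = a·b on (0.0900, 0.8606) = 0.0775

0.077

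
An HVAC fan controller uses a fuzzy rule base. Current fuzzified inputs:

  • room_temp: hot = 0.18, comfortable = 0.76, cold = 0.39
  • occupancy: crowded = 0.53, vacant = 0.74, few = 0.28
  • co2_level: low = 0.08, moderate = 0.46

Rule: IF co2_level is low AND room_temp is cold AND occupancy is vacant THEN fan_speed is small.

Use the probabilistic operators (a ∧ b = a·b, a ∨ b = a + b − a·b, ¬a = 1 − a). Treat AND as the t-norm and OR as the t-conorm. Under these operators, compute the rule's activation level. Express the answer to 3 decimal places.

0.023

firing strength: low=0.08, cold=0.39, vacant=0.74; AND[a·b] → w = 0.0231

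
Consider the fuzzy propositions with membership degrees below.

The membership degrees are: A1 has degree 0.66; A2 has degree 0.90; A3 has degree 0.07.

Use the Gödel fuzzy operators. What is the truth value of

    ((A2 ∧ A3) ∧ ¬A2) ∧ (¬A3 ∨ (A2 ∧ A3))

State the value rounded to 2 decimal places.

0.07

A2 ∧ A3 = min(a, b) on (0.90, 0.07) = 0.07
¬A2 = 1 − 0.90 = 0.10
(A2 ∧ A3) ∧ ¬A2 = min(a, b) on (0.07, 0.10) = 0.07
¬A3 = 1 − 0.07 = 0.93
A2 ∧ A3 = min(a, b) on (0.90, 0.07) = 0.07
¬A3 ∨ (A2 ∧ A3) = max(a, b) on (0.93, 0.07) = 0.93
((A2 ∧ A3) ∧ ¬A2) ∧ (¬A3 ∨ (A2 ∧ A3)) = min(a, b) on (0.07, 0.93) = 0.07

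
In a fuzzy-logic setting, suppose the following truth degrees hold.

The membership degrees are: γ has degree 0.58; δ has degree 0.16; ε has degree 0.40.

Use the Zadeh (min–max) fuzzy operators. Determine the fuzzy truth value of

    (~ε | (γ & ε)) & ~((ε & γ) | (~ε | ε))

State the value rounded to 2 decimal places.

0.40

~ε = 1 − 0.40 = 0.60
γ & ε = min(a, b) on (0.58, 0.40) = 0.40
~ε | (γ & ε) = max(a, b) on (0.60, 0.40) = 0.60
ε & γ = min(a, b) on (0.40, 0.58) = 0.40
~ε = 1 − 0.40 = 0.60
~ε | ε = max(a, b) on (0.60, 0.40) = 0.60
(ε & γ) | (~ε | ε) = max(a, b) on (0.40, 0.60) = 0.60
~((ε & γ) | (~ε | ε)) = 1 − 0.60 = 0.40
(~ε | (γ & ε)) & ~((ε & γ) | (~ε | ε)) = min(a, b) on (0.60, 0.40) = 0.40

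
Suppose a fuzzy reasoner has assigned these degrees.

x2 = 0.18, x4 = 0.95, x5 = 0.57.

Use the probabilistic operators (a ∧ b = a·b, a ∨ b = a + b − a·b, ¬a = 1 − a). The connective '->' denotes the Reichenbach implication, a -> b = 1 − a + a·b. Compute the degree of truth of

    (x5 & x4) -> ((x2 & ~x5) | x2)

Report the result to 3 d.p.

x5 & x4 = a·b on (0.5700, 0.9500) = 0.5415
~x5 = 1 − 0.5700 = 0.4300
x2 & ~x5 = a·b on (0.1800, 0.4300) = 0.0774
(x2 & ~x5) | x2 = a + b − a·b on (0.0774, 0.1800) = 0.2435
(x5 & x4) -> ((x2 & ~x5) | x2)  [Reichenbach: 1 − a + a·b] with a=0.5415, b=0.2435 → 0.5903

0.590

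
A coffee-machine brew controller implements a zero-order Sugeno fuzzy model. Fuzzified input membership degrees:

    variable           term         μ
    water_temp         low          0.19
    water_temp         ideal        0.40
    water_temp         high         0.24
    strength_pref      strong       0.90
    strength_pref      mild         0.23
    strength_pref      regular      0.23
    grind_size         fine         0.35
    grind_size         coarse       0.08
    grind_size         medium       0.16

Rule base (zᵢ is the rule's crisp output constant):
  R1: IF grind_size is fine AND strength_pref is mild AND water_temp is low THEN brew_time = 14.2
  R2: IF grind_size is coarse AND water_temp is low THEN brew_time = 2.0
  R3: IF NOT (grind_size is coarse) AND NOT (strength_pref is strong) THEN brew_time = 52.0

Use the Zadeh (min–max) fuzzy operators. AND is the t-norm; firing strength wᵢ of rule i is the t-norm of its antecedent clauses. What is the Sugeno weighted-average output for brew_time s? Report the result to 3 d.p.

21.778

R1 (z=14.2): fine=0.35, mild=0.23, low=0.19; AND[min(a, b)] → w = 0.19
R2 (z=2.0): coarse=0.08, low=0.19; AND[min(a, b)] → w = 0.08
R3 (z=52.0): ¬coarse=1−0.08=0.92, ¬strong=1−0.90=0.10; AND[min(a, b)] → w = 0.10
Weighted average = (0.19·14.2 + 0.08·2.0 + 0.10·52.0) / (0.19 + 0.08 + 0.10)
  = 8.0580 / 0.3700 = 21.778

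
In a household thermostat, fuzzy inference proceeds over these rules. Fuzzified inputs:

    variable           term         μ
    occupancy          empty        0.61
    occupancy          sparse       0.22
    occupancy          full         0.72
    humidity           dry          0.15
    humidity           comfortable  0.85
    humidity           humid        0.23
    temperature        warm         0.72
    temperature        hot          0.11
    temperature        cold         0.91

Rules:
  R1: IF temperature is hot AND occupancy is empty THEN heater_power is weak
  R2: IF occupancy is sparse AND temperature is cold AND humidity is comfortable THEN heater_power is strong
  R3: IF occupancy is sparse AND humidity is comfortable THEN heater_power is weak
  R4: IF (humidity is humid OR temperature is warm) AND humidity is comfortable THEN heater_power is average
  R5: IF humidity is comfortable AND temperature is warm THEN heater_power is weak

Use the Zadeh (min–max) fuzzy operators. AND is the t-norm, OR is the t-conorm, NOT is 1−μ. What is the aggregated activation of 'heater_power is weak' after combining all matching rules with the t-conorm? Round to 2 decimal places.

0.72

R1: hot=0.11, empty=0.61; AND[min(a, b)] → w = 0.11
R2: sparse=0.22, cold=0.91, comfortable=0.85; AND[min(a, b)] → w = 0.22
R3: sparse=0.22, comfortable=0.85; AND[min(a, b)] → w = 0.22
R4: (humid=0.23 OR warm=0.72) = 0.72; AND[min(a, b)] with comfortable=0.85 → w = 0.72
R5: comfortable=0.85, warm=0.72; AND[min(a, b)] → w = 0.72
Rules with consequent 'weak': {R1, R3, R5} → strengths 0.11, 0.22, 0.72
Aggregate via t-conorm [max(a, b)]: 0.72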